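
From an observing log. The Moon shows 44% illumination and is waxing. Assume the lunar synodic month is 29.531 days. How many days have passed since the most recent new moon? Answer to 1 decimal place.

From f = (1 − cos θ)/2: cos θ = 1 − 2×0.44 = 0.120; arccos → 83.1°.
Waxing ⇒ before full, so θ = 83.1°.
At 360°/29.531 d per day, 83.1° corresponds to 6.82 days.

6.8 days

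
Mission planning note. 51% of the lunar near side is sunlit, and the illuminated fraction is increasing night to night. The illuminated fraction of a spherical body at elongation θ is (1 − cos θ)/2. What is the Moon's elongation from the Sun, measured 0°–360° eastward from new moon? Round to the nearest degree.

91°

From f = (1 − cos θ)/2: cos θ = 1 − 2×0.51 = -0.020; arccos → 91.1°.
The Moon is waxing (0°–180°), so θ = 91.1° directly.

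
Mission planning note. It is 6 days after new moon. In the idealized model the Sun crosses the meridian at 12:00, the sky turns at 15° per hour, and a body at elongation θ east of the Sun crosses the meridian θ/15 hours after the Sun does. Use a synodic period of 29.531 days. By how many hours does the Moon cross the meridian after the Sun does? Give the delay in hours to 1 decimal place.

4.9 h

Elongation θ = 360° × 6/29.531 ≈ 73.1°.
The Moon trails the Sun by θ/15 = 73.1/15 ≈ 4.88 hours.
So the Moon crosses the meridian 4.88 h after the Sun.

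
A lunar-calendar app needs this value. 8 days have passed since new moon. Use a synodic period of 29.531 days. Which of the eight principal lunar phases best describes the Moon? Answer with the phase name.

At 8/29.531 of the cycle, θ ≈ 98° — the first quarter range.

first quarter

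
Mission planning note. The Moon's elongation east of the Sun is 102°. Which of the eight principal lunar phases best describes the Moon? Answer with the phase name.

first quarter

The first quarter sector spans roughly 68°–112°; 102° falls inside it.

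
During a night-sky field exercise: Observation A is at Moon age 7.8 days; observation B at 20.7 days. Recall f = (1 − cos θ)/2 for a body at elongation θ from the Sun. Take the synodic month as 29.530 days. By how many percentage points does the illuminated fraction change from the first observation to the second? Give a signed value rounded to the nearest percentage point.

θ₁ = 360° × 7.8/29.530 = 95.1°, f₁ = (1 − cos θ₁)/2 = 0.544.
θ₂ = 360° × 20.7/29.530 = 252.4°, f₂ = (1 − cos θ₂)/2 = 0.652.
Change = f₂ − f₁ = +0.107 → +11 percentage points.

+11 percentage points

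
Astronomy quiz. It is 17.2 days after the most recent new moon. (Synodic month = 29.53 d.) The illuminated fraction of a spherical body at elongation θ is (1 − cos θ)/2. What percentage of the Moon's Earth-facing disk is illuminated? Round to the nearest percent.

The Moon has covered 17.2/29.53 of its cycle, so θ ≈ 360° × 17.2/29.53 = 209.7°.
With cos θ = (-0.869), the lit fraction is (1 − (-0.869))/2 ≈ 0.934, so 93%.

93%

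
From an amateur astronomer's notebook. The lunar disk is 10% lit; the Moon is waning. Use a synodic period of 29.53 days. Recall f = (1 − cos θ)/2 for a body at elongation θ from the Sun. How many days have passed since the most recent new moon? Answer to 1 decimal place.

cos θ = 1 − 2f = 0.800, giving a principal value of 36.9°.
Waning ⇒ past full, so θ = 360° − 36.9° = 323.1°.
Age = 29.53 × 323.1°/360° ≈ 26.51 days.

26.5 days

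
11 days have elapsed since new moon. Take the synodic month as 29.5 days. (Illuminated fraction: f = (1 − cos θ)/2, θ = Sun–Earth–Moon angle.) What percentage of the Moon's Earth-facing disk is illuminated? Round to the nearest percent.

85%

Elongation θ = 360° × 11/29.5 ≈ 134.2°.
Illuminated fraction = (1 − cos 134.2°)/2 = (1 − (-0.698))/2 ≈ 0.849, so 85%.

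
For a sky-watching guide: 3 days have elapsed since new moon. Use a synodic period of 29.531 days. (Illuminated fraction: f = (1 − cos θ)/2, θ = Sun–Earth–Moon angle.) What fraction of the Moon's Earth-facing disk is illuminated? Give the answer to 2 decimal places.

0.10

Phase angle: θ = 360°·(3 d)/(29.531 d) = 36.6°.
Illuminated fraction = (1 − cos 36.6°)/2 = (1 − 0.803)/2 ≈ 0.098.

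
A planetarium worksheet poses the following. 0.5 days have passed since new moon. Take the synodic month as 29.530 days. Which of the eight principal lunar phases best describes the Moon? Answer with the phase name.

new moon

At 0.5/29.530 of the cycle, θ ≈ 6° — the new moon range.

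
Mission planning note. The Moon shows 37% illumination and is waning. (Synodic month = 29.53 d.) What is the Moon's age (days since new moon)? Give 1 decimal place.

cos θ = 1 − 2f = 0.260, giving a principal value of 74.9°.
Waning ⇒ past full, so θ = 360° − 74.9° = 285.1°.
Age = 29.53 × 285.1°/360° ≈ 23.38 days.

23.4 days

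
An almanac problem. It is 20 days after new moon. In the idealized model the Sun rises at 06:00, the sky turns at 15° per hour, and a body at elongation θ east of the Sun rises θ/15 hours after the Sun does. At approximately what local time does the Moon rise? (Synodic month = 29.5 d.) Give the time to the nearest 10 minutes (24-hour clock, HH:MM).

22:20

Elongation θ = 360° × 20/29.5 ≈ 244.1°.
The Moon trails the Sun by θ/15 = 244.1/15 ≈ 16.27 hours.
06:00 + 16.271 h ≈ 22:16 → 22:20 to the nearest ten minutes.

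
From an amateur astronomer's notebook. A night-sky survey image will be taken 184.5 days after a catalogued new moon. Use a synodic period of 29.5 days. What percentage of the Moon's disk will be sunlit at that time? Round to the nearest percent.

51%

184.5/29.5 = 6.254 lunations, so 6 complete cycles and 7.50 d into the next.
The Moon has covered 7.50/29.5 of its cycle, so θ ≈ 360° × 7.50/29.5 = 91.5°.
cos 91.5° = (-0.027), so f = (1 − (-0.027))/2 = 0.513, so 51%.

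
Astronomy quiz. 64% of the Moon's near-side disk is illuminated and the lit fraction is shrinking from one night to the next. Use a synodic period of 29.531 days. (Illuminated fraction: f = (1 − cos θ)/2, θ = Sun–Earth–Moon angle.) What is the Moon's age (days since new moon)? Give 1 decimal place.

20.8 days

cos θ = 1 − 2f = -0.280, giving a principal value of 106.3°.
A waning Moon lies in 180°–360°, so θ = 360° − 106.3° = 253.7°.
Age = 29.531 × 253.7°/360° ≈ 20.81 days.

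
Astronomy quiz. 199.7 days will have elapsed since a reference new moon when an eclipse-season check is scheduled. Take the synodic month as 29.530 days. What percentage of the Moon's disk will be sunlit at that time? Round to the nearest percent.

46%

199.7 d spans 6 complete synodic months (6 × 29.530 = 177.18 d) plus 22.52 d.
Elongation θ = 360° × 22.52/29.530 ≈ 274.5°.
With cos θ = 0.079, the lit fraction is (1 − 0.079)/2 ≈ 0.460, so 46%.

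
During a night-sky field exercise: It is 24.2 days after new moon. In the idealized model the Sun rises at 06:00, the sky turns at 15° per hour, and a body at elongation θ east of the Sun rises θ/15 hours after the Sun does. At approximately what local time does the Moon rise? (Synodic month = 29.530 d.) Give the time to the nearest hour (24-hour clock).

02:00

The Moon has covered 24.2/29.530 of its cycle, so θ ≈ 360° × 24.2/29.530 = 295.0°.
Delay after the Sun = 295.0° / (15°/h) ≈ 19.67 h.
06:00 + 19.67 h ≈ 01:40 → 02:00 to the nearest hour.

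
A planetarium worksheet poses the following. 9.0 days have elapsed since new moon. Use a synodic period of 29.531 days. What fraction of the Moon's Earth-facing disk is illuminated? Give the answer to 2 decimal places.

Phase angle: θ = 360°·(9.0 d)/(29.531 d) = 109.7°.
With cos θ = (-0.337), the lit fraction is (1 − (-0.337))/2 ≈ 0.669.

0.67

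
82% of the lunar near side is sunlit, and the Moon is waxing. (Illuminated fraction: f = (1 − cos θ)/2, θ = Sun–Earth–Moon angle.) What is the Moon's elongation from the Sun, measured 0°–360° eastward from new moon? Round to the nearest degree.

130°

Invert f = (1 − cos θ)/2 to get cos θ = 1 − 2(0.82) = -0.640, hence θ₀ = arccos -0.640 = 129.8°.
The Moon is waxing (0°–180°), so θ = 129.8° directly.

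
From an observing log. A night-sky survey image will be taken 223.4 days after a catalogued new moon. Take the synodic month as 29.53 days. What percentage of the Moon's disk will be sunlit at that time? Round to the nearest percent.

223.4/29.53 = 7.565 lunations, so 7 complete cycles and 16.69 d into the next.
The Moon has covered 16.69/29.53 of its cycle, so θ ≈ 360° × 16.69/29.53 = 203.5°.
cos 203.5° = (-0.917), so f = (1 − (-0.917))/2 = 0.959, so 96%.

96%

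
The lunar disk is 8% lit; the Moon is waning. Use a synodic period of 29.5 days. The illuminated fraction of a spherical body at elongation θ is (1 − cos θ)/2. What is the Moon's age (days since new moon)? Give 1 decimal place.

cos θ = 1 − 2f = 0.840, giving a principal value of 32.9°.
Since the Moon is past full (waning), take the reflex angle: θ = 360° − 32.9° = 327.1°.
At 360°/29.5 d per day, 327.1° corresponds to 26.81 days.

26.8 days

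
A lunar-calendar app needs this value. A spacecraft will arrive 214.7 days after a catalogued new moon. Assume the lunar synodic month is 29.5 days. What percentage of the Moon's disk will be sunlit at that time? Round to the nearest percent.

59%

214.7/29.5 = 7.278 lunations, so 7 complete cycles and 8.20 d into the next.
The Moon has covered 8.20/29.5 of its cycle, so θ ≈ 360° × 8.20/29.5 = 100.1°.
cos 100.1° = (-0.175), so f = (1 − (-0.175))/2 = 0.587, so 59%.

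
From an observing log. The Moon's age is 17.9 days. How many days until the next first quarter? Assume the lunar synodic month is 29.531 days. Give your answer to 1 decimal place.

First quarter is 0.25 of the way through the cycle: age 0.25 × 29.531 = 7.383 d.
This lunation's first quarter (7.383 d) has passed, so add one period: 36.914 − 17.9 = 19.014 days.

19.0 days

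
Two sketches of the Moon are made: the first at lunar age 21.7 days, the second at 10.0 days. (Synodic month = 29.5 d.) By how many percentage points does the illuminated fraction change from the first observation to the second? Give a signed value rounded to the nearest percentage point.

θ₁ = 360° × 21.7/29.5 = 264.8°, f₁ = (1 − cos θ₁)/2 = 0.545.
θ₂ = 360° × 10.0/29.5 = 122.0°, f₂ = (1 − cos θ₂)/2 = 0.765.
Change = f₂ − f₁ = +0.220 → +22 percentage points.

+22 percentage points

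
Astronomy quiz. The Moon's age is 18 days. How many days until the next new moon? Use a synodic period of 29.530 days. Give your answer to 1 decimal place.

The next new moon completes the synodic month: 29.530 − 18 = 11.530 days.

11.5 days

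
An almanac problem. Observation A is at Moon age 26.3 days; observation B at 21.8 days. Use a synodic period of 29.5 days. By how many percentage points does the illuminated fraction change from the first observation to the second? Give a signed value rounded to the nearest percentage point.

First observation: θ = 360°·26.3/29.5 = 320.9°, so f = 0.112.
Second observation: θ = 266.0°, f = 0.535.
Δf = 0.535 − 0.112 = +0.423, i.e. +42 pp.

+42 percentage points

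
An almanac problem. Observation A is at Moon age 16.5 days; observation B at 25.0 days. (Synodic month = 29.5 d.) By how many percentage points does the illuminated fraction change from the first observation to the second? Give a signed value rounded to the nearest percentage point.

First observation: θ = 360°·16.5/29.5 = 201.4°, so f = 0.966.
Second observation: θ = 305.1°, f = 0.213.
Δf = 0.213 − 0.966 = -0.753, i.e. -75 pp.

-75 pp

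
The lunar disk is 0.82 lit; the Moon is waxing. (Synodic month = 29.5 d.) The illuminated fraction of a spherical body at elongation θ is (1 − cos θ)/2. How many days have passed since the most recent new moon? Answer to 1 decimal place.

10.6 days

From f = (1 − cos θ)/2: cos θ = 1 − 2×0.82 = -0.640; arccos → 129.8°.
The Moon is waxing (0°–180°), so θ = 129.8° directly.
That fraction of the synodic month is 129.8/360 × 29.5 d ≈ 10.64 d.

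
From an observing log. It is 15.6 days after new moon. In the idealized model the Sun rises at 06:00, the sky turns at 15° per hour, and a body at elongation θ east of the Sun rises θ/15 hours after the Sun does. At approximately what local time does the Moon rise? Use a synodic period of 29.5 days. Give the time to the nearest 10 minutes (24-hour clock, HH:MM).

Elongation θ = 360° × 15.6/29.5 ≈ 190.4°.
The Moon trails the Sun by θ/15 = 190.4/15 ≈ 12.69 hours.
06:00 + 12.692 h ≈ 18:41 → 18:40 to the nearest ten minutes.

18:40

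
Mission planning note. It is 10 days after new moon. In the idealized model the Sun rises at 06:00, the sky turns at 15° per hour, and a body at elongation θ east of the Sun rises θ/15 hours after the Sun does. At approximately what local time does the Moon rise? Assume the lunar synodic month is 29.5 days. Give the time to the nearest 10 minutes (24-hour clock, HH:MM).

14:10

Elongation θ = 360° × 10/29.5 ≈ 122.0°.
At 15° of sky rotation per hour, 122.0° corresponds to a 8.14 h lag.
06:00 + 8.136 h ≈ 14:08 → 14:10 to the nearest ten minutes.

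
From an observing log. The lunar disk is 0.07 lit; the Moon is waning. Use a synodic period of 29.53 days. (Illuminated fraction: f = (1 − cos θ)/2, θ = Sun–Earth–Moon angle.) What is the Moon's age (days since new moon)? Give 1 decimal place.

27.0 days

cos θ = 1 − 2f = 0.860, giving a principal value of 30.7°.
A waning Moon lies in 180°–360°, so θ = 360° − 30.7° = 329.3°.
At 360°/29.53 d per day, 329.3° corresponds to 27.01 days.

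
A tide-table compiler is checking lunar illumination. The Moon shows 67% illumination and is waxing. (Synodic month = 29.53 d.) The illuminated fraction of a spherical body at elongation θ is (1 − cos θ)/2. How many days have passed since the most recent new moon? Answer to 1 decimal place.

9.0 days

Invert f = (1 − cos θ)/2 to get cos θ = 1 − 2(0.67) = -0.340, hence θ₀ = arccos -0.340 = 109.9°.
The Moon is waxing (0°–180°), so θ = 109.9° directly.
At 360°/29.53 d per day, 109.9° corresponds to 9.01 days.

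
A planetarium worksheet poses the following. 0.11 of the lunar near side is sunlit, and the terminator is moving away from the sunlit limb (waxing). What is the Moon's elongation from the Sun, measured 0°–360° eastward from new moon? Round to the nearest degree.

Invert f = (1 − cos θ)/2 to get cos θ = 1 − 2(0.11) = 0.780, hence θ₀ = arccos 0.780 = 38.7°.
The Moon is waxing (0°–180°), so θ = 38.7° directly.

39°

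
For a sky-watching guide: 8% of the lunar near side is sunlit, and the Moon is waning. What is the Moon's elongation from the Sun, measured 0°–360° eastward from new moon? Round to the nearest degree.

cos θ = 1 − 2f = 0.840, giving a principal value of 32.9°.
A waning Moon lies in 180°–360°, so θ = 360° − 32.9° = 327.1°.

327°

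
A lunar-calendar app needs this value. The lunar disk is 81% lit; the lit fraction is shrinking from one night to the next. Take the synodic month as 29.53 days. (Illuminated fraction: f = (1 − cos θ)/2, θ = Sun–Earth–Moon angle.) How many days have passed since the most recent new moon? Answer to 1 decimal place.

19.0 days

cos θ = 1 − 2f = -0.620, giving a principal value of 128.3°.
A waning Moon lies in 180°–360°, so θ = 360° − 128.3° = 231.7°.
At 360°/29.53 d per day, 231.7° corresponds to 19.00 days.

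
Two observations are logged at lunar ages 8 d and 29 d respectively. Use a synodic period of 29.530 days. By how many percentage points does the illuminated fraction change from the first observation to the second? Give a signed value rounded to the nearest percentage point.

θ₁ = 360° × 8/29.530 = 97.5°, f₁ = (1 − cos θ₁)/2 = 0.566.
θ₂ = 360° × 29/29.530 = 353.5°, f₂ = (1 − cos θ₂)/2 = 0.003.
Change = f₂ − f₁ = -0.562 → -56 percentage points.

-56 pp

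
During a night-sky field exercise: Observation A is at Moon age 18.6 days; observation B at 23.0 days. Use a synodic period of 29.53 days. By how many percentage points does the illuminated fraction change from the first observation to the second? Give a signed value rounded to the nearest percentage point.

-43 pp

θ₁ = 360° × 18.6/29.53 = 226.8°, f₁ = (1 − cos θ₁)/2 = 0.843.
θ₂ = 360° × 23.0/29.53 = 280.4°, f₂ = (1 − cos θ₂)/2 = 0.410.
Change = f₂ − f₁ = -0.433 → -43 percentage points.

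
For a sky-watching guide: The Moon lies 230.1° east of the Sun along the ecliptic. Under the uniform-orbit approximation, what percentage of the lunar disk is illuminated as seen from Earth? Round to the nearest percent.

82%

cos 230.1° = (-0.641), so f = (1 − (-0.641))/2 = 0.821, i.e. 82%.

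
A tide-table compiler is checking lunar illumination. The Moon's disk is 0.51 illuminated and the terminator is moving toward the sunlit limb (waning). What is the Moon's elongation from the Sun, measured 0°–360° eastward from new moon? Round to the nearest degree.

269°

Invert f = (1 − cos θ)/2 to get cos θ = 1 − 2(0.51) = -0.020, hence θ₀ = arccos -0.020 = 91.1°.
A waning Moon lies in 180°–360°, so θ = 360° − 91.1° = 268.9°.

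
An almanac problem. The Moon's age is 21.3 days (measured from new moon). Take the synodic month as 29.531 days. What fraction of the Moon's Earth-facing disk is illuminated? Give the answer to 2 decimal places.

0.59

The Moon has covered 21.3/29.531 of its cycle, so θ ≈ 360° × 21.3/29.531 = 259.7°.
With cos θ = (-0.180), the lit fraction is (1 − (-0.180))/2 ≈ 0.590.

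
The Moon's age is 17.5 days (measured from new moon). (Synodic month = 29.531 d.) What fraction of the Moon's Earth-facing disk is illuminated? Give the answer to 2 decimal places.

0.92

The Moon has covered 17.5/29.531 of its cycle, so θ ≈ 360° × 17.5/29.531 = 213.3°.
cos 213.3° = (-0.835), so f = (1 − (-0.835))/2 = 0.918.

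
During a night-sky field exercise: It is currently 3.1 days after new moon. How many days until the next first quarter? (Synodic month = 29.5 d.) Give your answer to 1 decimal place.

First quarter occurs at elongation 90°, i.e. at age 29.5 × 90/360 = 7.375 d.
So 4.275 days remain (7.375 − 3.1).

4.3 days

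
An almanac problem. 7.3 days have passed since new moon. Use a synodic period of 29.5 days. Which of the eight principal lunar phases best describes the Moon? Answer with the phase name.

first quarter

At 7.3/29.5 of the cycle, θ ≈ 89° — the first quarter range.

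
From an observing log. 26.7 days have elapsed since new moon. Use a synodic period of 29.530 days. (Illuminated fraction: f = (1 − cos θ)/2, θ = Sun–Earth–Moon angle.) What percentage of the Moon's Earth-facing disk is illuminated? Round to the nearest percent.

9%

Phase angle: θ = 360°·(26.7 d)/(29.530 d) = 325.5°.
cos 325.5° = 0.824, so f = (1 − 0.824)/2 = 0.088, so 9%.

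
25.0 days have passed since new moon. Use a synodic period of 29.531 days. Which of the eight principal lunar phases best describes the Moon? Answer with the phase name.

waning crescent

At 25.0/29.531 of the cycle, θ ≈ 305° — the waning crescent range.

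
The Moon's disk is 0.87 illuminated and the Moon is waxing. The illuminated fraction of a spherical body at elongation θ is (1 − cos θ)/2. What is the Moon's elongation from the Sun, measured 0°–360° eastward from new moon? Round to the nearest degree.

138°

From f = (1 − cos θ)/2: cos θ = 1 − 2×0.87 = -0.740; arccos → 137.7°.
Before full moon the principal value applies: θ = 137.7°.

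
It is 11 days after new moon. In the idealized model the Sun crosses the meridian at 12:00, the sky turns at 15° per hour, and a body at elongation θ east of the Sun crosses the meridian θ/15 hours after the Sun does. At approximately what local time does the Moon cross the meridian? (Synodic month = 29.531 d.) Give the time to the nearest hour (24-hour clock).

21:00

Phase angle: θ = 360°·(11 d)/(29.531 d) = 134.1°.
The Moon trails the Sun by θ/15 = 134.1/15 ≈ 8.94 hours.
12:00 + 8.94 h ≈ 20:56 → 21:00 to the nearest hour.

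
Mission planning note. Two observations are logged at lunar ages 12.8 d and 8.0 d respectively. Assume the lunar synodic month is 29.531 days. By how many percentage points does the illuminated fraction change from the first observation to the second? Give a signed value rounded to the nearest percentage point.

First observation: θ = 360°·12.8/29.531 = 156.0°, so f = 0.957.
Second observation: θ = 97.5°, f = 0.565.
Δf = 0.565 − 0.957 = -0.391, i.e. -39 pp.

-39 pp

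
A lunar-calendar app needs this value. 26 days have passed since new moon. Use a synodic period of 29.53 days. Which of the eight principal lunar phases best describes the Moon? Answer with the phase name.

At 26/29.53 of the cycle, θ ≈ 317° — the waning crescent range.

waning crescent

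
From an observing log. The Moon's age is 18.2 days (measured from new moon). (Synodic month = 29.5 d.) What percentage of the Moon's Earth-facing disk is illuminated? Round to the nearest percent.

Elongation θ = 360° × 18.2/29.5 ≈ 222.1°.
With cos θ = (-0.742), the lit fraction is (1 − (-0.742))/2 ≈ 0.871, so 87%.

87%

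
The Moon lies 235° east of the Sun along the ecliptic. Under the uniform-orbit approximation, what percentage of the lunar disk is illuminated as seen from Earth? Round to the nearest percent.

79%

cos 235° = (-0.574), so f = (1 − (-0.574))/2 = 0.787, i.e. 79%.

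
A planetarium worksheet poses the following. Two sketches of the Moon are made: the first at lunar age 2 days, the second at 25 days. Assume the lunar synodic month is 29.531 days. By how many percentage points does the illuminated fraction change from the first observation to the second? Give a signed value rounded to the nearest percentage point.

First observation: θ = 360°·2/29.531 = 24.4°, so f = 0.045.
Second observation: θ = 304.8°, f = 0.215.
Δf = 0.215 − 0.045 = +0.170, i.e. +17 pp.

+17 percentage points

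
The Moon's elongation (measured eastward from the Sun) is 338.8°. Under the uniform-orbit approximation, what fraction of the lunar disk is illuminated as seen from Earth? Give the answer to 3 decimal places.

cos 338.8° = 0.932, so f = (1 − 0.932)/2 = 0.034.

0.034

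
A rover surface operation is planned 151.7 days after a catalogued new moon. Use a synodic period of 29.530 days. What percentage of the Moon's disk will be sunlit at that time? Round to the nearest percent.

17%

151.7/29.530 = 5.137 lunations, so 5 complete cycles and 4.05 d into the next.
The Moon has covered 4.05/29.530 of its cycle, so θ ≈ 360° × 4.05/29.530 = 49.4°.
Illuminated fraction = (1 − cos 49.4°)/2 = (1 − 0.651)/2 ≈ 0.174, so 17%.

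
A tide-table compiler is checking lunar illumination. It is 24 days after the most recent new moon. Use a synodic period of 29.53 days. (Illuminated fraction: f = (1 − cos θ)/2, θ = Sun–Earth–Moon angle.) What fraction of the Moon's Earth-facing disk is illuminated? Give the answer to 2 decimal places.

0.31

Elongation θ = 360° × 24/29.53 ≈ 292.6°.
With cos θ = 0.384, the lit fraction is (1 − 0.384)/2 ≈ 0.308.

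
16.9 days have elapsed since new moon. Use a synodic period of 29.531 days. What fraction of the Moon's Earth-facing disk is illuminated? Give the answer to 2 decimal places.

The Moon has covered 16.9/29.531 of its cycle, so θ ≈ 360° × 16.9/29.531 = 206.0°.
With cos θ = (-0.899), the lit fraction is (1 − (-0.899))/2 ≈ 0.949.

0.95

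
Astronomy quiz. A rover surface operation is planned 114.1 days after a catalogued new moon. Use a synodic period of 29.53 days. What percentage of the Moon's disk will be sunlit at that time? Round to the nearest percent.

Reduce mod P: 114.1 − 3×29.53 = 25.51 d into the current lunation.
Elongation θ = 360° × 25.51/29.53 ≈ 311.0°.
Illuminated fraction = (1 − cos 311.0°)/2 = (1 − 0.656)/2 ≈ 0.172, so 17%.

17%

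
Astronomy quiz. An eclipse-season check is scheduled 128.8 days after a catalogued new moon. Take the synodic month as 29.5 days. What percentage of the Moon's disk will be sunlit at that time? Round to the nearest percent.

83%

128.8/29.5 = 4.366 lunations, so 4 complete cycles and 10.80 d into the next.
Elongation θ = 360° × 10.80/29.5 ≈ 131.8°.
cos 131.8° = (-0.666), so f = (1 − (-0.666))/2 = 0.833, so 83%.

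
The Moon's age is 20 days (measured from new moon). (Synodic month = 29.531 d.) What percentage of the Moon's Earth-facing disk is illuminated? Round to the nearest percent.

The Moon has covered 20/29.531 of its cycle, so θ ≈ 360° × 20/29.531 = 243.8°.
Illuminated fraction = (1 − cos 243.8°)/2 = (1 − (-0.441))/2 ≈ 0.721, so 72%.

72%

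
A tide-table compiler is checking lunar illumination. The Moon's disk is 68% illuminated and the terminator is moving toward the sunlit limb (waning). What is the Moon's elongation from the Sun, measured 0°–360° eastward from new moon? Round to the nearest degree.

249°

cos θ = 1 − 2f = -0.360, giving a principal value of 111.1°.
Waning ⇒ past full, so θ = 360° − 111.1° = 248.9°.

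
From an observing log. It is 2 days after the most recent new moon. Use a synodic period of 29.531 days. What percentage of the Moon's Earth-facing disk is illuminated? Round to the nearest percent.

4%

Elongation θ = 360° × 2/29.531 ≈ 24.4°.
Illuminated fraction = (1 − cos 24.4°)/2 = (1 − 0.911)/2 ≈ 0.045, so 4%.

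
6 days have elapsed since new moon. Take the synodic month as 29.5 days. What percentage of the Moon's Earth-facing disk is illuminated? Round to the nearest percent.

36%

Phase angle: θ = 360°·(6 d)/(29.5 d) = 73.2°.
With cos θ = 0.289, the lit fraction is (1 − 0.289)/2 ≈ 0.356, so 36%.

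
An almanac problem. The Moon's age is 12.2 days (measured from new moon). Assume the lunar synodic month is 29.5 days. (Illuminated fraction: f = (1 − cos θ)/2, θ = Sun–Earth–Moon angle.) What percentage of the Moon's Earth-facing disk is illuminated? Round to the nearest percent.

Elongation θ = 360° × 12.2/29.5 ≈ 148.9°.
Illuminated fraction = (1 − cos 148.9°)/2 = (1 − (-0.856))/2 ≈ 0.928, so 93%.

93%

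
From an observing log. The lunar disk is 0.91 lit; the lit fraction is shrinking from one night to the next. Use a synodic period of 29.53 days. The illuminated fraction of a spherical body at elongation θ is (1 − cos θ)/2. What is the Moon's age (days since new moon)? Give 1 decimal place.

cos θ = 1 − 2f = -0.820, giving a principal value of 145.1°.
Since the Moon is past full (waning), take the reflex angle: θ = 360° − 145.1° = 214.9°.
Age = 29.53 × 214.9°/360° ≈ 17.63 days.

17.6 days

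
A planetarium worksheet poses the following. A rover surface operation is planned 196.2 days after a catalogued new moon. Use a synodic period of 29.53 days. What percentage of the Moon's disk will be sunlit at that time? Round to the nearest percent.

Reduce mod P: 196.2 − 6×29.53 = 19.02 d into the current lunation.
Phase angle: θ = 360°·(19.02 d)/(29.53 d) = 231.9°.
cos 231.9° = (-0.617), so f = (1 − (-0.617))/2 = 0.809, so 81%.

81%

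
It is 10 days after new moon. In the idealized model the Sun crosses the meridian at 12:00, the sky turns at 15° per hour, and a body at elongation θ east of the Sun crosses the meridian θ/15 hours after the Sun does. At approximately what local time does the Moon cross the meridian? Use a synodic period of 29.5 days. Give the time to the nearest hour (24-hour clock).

Phase angle: θ = 360°·(10 d)/(29.5 d) = 122.0°.
Delay after the Sun = 122.0° / (15°/h) ≈ 8.14 h.
12:00 + 8.14 h ≈ 20:08 → 20:00 to the nearest hour.

20:00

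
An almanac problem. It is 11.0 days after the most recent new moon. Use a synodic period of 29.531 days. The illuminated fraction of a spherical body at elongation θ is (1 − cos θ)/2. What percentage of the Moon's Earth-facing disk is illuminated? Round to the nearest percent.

Phase angle: θ = 360°·(11.0 d)/(29.531 d) = 134.1°.
Illuminated fraction = (1 − cos 134.1°)/2 = (1 − (-0.696))/2 ≈ 0.848, so 85%.

85%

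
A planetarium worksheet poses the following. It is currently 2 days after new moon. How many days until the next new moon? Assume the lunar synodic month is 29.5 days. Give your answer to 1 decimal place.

The next new moon completes the synodic month: 29.5 − 2 = 27.500 days.

27.5 days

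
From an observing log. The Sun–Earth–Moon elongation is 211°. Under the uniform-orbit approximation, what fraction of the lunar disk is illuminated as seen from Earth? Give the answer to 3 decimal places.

f = (1 − cos 211°)/2 = (1 − (-0.857))/2 ≈ 0.929.

0.929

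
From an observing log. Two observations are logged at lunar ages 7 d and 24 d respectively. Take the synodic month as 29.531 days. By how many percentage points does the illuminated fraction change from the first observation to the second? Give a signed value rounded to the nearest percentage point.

θ₁ = 360° × 7/29.531 = 85.3°, f₁ = (1 − cos θ₁)/2 = 0.459.
θ₂ = 360° × 24/29.531 = 292.6°, f₂ = (1 − cos θ₂)/2 = 0.308.
Change = f₂ − f₁ = -0.151 → -15 percentage points.

-15 percentage points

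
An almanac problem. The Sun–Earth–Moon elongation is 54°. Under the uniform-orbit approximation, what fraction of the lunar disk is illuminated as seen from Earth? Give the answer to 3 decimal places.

0.206

f = (1 − cos 54°)/2 = (1 − 0.588)/2 ≈ 0.206.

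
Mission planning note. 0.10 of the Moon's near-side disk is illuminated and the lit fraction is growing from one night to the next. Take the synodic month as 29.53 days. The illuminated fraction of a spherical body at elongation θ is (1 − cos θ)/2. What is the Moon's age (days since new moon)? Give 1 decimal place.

3.0 days

Invert f = (1 − cos θ)/2 to get cos θ = 1 − 2(0.10) = 0.800, hence θ₀ = arccos 0.800 = 36.9°.
Waxing ⇒ before full, so θ = 36.9°.
That fraction of the synodic month is 36.9/360 × 29.53 d ≈ 3.02 d.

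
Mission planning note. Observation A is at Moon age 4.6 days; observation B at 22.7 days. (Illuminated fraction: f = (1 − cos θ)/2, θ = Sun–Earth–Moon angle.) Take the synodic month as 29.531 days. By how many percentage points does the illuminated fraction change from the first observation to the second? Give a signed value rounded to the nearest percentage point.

+22 percentage points

θ₁ = 360° × 4.6/29.531 = 56.1°, f₁ = (1 − cos θ₁)/2 = 0.221.
θ₂ = 360° × 22.7/29.531 = 276.7°, f₂ = (1 − cos θ₂)/2 = 0.441.
Change = f₂ − f₁ = +0.220 → +22 percentage points.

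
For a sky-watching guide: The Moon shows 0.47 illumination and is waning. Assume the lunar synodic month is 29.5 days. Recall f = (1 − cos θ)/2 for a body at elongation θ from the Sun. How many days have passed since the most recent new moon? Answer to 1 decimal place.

cos θ = 1 − 2f = 0.060, giving a principal value of 86.6°.
A waning Moon lies in 180°–360°, so θ = 360° − 86.6° = 273.4°.
Age = 29.5 × 273.4°/360° ≈ 22.41 days.

22.4 days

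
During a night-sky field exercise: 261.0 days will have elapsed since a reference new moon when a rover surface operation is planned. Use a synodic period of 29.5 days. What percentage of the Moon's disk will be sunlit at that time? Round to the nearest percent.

261.0 d spans 8 complete synodic months (8 × 29.5 = 236.00 d) plus 25.00 d.
The Moon has covered 25.00/29.5 of its cycle, so θ ≈ 360° × 25.00/29.5 = 305.1°.
cos 305.1° = 0.575, so f = (1 − 0.575)/2 = 0.213, so 21%.

21%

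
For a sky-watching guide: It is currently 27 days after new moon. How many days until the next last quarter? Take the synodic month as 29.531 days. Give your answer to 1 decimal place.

24.7 days

Last quarter is 0.75 of the way through the cycle: age 0.75 × 29.531 = 22.148 d.
This lunation's last quarter (22.148 d) has passed, so add one period: 51.679 − 27 = 24.679 days.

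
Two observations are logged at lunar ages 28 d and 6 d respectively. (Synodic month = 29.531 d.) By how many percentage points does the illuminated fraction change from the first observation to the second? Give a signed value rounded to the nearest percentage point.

+33 percentage points

θ₁ = 360° × 28/29.531 = 341.3°, f₁ = (1 − cos θ₁)/2 = 0.026.
θ₂ = 360° × 6/29.531 = 73.1°, f₂ = (1 − cos θ₂)/2 = 0.355.
Change = f₂ − f₁ = +0.329 → +33 percentage points.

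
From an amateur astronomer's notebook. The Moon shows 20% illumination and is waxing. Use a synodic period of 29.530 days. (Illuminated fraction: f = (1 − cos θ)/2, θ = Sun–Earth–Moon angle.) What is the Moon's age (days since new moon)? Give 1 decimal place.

From f = (1 − cos θ)/2: cos θ = 1 − 2×0.20 = 0.600; arccos → 53.1°.
Before full moon the principal value applies: θ = 53.1°.
That fraction of the synodic month is 53.1/360 × 29.530 d ≈ 4.36 d.

4.4 days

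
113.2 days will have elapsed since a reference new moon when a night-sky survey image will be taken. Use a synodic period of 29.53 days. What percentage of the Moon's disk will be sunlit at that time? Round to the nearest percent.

25%

113.2/29.53 = 3.833 lunations, so 3 complete cycles and 24.61 d into the next.
Elongation θ = 360° × 24.61/29.53 ≈ 300.0°.
cos 300.0° = 0.500, so f = (1 − 0.500)/2 = 0.250, so 25%.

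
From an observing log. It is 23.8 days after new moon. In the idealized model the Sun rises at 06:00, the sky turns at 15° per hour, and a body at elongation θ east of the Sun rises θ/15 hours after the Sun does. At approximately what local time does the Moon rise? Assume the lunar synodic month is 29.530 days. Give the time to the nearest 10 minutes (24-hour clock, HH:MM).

Phase angle: θ = 360°·(23.8 d)/(29.530 d) = 290.1°.
At 15° of sky rotation per hour, 290.1° corresponds to a 19.34 h lag.
06:00 + 19.343 h ≈ 01:21 → 01:20 to the nearest ten minutes.

01:20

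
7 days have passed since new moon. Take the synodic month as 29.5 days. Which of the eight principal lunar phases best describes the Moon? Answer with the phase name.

first quarter

At 7/29.5 of the cycle, θ ≈ 85° — the first quarter range.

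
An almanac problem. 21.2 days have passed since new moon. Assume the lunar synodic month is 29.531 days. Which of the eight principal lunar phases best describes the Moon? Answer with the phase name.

θ ≈ 360° × 21.2/29.531 = 258°, which falls in the last quarter sector.

last quarter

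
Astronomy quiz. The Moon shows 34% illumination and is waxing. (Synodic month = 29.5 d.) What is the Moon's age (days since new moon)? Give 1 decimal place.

From f = (1 − cos θ)/2: cos θ = 1 − 2×0.34 = 0.320; arccos → 71.3°.
Before full moon the principal value applies: θ = 71.3°.
Age = 29.5 × 71.3°/360° ≈ 5.85 days.

5.8 days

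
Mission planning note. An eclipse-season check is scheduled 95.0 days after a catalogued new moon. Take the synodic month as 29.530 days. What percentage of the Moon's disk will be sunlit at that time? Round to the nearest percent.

95.0 d spans 3 complete synodic months (3 × 29.530 = 88.59 d) plus 6.41 d.
The Moon has covered 6.41/29.530 of its cycle, so θ ≈ 360° × 6.41/29.530 = 78.1°.
Illuminated fraction = (1 − cos 78.1°)/2 = (1 − 0.205)/2 ≈ 0.397, so 40%.

40%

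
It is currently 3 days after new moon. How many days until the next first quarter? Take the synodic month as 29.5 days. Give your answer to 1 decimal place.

4.4 days

First quarter is 0.25 of the way through the cycle: age 0.25 × 29.5 = 7.375 d.
That is 7.375 − 3 = 4.375 days ahead.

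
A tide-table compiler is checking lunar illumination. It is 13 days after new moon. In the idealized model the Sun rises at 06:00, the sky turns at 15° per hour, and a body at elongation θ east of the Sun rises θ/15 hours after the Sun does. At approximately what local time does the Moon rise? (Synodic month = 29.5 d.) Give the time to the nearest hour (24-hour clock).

Elongation θ = 360° × 13/29.5 ≈ 158.6°.
Delay after the Sun = 158.6° / (15°/h) ≈ 10.58 h.
06:00 + 10.58 h ≈ 16:35 → 17:00 to the nearest hour.

17:00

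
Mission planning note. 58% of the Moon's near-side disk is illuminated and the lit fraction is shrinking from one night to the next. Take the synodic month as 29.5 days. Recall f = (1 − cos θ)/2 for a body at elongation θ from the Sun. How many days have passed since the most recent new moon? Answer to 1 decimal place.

21.4 days

Invert f = (1 − cos θ)/2 to get cos θ = 1 − 2(0.58) = -0.160, hence θ₀ = arccos -0.160 = 99.2°.
Since the Moon is past full (waning), take the reflex angle: θ = 360° − 99.2° = 260.8°.
That fraction of the synodic month is 260.8/360 × 29.5 d ≈ 21.37 d.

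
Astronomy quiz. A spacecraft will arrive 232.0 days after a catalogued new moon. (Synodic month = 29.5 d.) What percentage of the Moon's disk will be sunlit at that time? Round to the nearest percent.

232.0 d spans 7 complete synodic months (7 × 29.5 = 206.50 d) plus 25.50 d.
The Moon has covered 25.50/29.5 of its cycle, so θ ≈ 360° × 25.50/29.5 = 311.2°.
cos 311.2° = 0.659, so f = (1 − 0.659)/2 = 0.171, so 17%.

17%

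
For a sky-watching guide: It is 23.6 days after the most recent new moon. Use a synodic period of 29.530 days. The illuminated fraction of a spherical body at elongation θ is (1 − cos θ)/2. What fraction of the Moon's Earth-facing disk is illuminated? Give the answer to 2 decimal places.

0.35

Elongation θ = 360° × 23.6/29.530 ≈ 287.7°.
Illuminated fraction = (1 − cos 287.7°)/2 = (1 − 0.304)/2 ≈ 0.348.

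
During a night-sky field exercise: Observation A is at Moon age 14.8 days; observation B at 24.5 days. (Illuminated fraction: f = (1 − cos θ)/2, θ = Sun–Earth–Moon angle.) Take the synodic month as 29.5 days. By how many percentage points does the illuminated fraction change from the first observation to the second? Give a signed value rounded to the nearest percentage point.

θ₁ = 360° × 14.8/29.5 = 180.6°, f₁ = (1 − cos θ₁)/2 = 1.000.
θ₂ = 360° × 24.5/29.5 = 299.0°, f₂ = (1 − cos θ₂)/2 = 0.258.
Change = f₂ − f₁ = -0.742 → -74 percentage points.

-74 percentage points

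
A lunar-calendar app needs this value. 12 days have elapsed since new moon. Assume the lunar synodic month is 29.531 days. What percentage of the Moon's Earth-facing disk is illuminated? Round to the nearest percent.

92%

Elongation θ = 360° × 12/29.531 ≈ 146.3°.
With cos θ = (-0.832), the lit fraction is (1 − (-0.832))/2 ≈ 0.916, so 92%.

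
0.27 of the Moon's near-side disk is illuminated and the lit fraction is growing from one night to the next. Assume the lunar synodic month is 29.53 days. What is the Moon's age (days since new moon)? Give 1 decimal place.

cos θ = 1 − 2f = 0.460, giving a principal value of 62.6°.
Before full moon the principal value applies: θ = 62.6°.
At 360°/29.53 d per day, 62.6° corresponds to 5.14 days.

5.1 days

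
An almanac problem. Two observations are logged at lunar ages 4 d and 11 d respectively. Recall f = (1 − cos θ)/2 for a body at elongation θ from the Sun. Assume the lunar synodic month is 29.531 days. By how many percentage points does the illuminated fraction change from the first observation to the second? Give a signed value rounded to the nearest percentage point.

+68 pp

First observation: θ = 360°·4/29.531 = 48.8°, so f = 0.170.
Second observation: θ = 134.1°, f = 0.848.
Δf = 0.848 − 0.170 = +0.678, i.e. +68 pp.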